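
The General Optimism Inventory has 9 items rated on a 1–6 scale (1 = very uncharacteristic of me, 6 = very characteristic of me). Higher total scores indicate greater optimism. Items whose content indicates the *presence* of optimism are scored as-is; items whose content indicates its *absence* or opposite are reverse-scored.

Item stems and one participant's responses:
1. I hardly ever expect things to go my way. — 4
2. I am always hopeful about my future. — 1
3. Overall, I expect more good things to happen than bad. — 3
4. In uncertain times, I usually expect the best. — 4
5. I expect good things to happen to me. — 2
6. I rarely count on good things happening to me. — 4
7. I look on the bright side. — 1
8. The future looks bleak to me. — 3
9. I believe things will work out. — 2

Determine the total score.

23

Items 1, 6, 8 describe the absence/opposite of optimism → reverse-score.
reverse-coded value = 7 − response.
  item 1: 7 − 4 = 3
  item 2: 1
  item 3: 3
  item 4: 4
  item 5: 2
  item 6: 7 − 4 = 3
  item 7: 1
  item 8: 7 − 3 = 4
  item 9: 2
Total = 3 + 1 + 3 + 4 + 2 + 3 + 1 + 4 + 2 = 23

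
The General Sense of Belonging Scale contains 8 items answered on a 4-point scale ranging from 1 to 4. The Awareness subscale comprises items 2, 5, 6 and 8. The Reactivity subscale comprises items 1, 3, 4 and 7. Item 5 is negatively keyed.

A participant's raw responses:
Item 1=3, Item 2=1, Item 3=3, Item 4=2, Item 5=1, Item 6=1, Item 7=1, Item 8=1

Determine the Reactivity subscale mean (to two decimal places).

Reactivity items: 1, 3, 4, 7.
  item 1: 3
  item 3: 3
  item 4: 2
  item 7: 1
Sum = 3 + 3 + 2 + 1 = 9
Mean = 9 / 4 = 2.25

2.25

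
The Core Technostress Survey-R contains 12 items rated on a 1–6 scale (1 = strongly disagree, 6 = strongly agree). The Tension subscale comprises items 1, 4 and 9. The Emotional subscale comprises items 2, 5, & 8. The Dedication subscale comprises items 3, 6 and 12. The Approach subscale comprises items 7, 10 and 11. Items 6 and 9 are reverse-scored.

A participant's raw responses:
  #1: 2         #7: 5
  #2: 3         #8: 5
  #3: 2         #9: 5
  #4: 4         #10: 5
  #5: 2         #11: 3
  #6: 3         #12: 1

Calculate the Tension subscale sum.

Tension items: 1, 4, 9.
Of these, item 9 is reverse-scored; reversed = (1+6) − raw = 7 − raw.
  item 1: 2
  item 4: 4
  item 9: 7 − 5 = 2
Sum = 2 + 4 + 2 = 8

8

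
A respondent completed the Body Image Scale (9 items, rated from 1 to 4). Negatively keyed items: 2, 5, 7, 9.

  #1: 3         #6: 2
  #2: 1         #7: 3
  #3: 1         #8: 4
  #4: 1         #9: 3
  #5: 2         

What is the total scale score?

22

Negatively keyed items use 5 − raw:
  item 2: 5 − 1 = 4
  item 5: 5 − 2 = 3
  item 7: 5 − 3 = 2
  item 9: 5 − 3 = 2
Scored items: 3, 4, 1, 1, 3, 2, 2, 4, 2
Total = 3 + 4 + 1 + 1 + 3 + 2 + 2 + 4 + 2 = 22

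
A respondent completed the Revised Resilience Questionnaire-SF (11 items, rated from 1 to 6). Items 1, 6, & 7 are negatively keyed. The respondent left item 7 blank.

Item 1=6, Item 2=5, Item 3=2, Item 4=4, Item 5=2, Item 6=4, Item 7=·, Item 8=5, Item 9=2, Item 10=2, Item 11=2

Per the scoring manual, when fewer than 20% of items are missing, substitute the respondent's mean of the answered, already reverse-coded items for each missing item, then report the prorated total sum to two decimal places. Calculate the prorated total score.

30.80

Reverse-coded (on a 1–6 scale, reversed = 7 − raw):
  item 1: 7 − 6 = 1
  item 6: 7 − 4 = 3
Completed scored items (10 of 11): 1, 5, 2, 4, 2, 3, 5, 2, 2, 2; sum = 28.
Person mean = 28 / 10 ≈ 2.8000
Prorated total = (28 / 10) × 11 = 30.80 (to 2 dp)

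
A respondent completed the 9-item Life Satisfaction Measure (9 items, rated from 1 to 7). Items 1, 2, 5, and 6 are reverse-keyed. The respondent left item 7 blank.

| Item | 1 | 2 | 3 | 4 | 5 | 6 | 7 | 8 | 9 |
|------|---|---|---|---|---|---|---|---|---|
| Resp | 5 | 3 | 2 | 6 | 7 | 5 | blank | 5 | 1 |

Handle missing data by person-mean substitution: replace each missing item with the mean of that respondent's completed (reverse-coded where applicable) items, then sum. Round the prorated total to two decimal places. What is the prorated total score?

29.25

Reverse-coded (on a 1–7 scale, reversed = 8 − raw):
  item 1: 8 − 5 = 3
  item 2: 8 − 3 = 5
  item 5: 8 − 7 = 1
  item 6: 8 − 5 = 3
Completed scored items (8 of 9): 3, 5, 2, 6, 1, 3, 5, 1; sum = 26.
Person mean = 26 / 8 ≈ 3.2500
Prorated total = (26 / 8) × 9 = 29.25 (to 2 dp)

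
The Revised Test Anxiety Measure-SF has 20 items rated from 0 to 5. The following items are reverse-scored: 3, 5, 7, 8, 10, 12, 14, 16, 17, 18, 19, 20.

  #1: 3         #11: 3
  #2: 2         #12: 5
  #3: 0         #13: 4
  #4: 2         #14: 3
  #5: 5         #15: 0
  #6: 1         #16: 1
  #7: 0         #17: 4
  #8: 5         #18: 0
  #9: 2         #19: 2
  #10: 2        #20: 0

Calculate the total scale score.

Apply reverse scoring (on a 0–5 scale, reversed = 5 − raw):
  item 3: 5 − 0 = 5
  item 5: 5 − 5 = 0
  item 7: 5 − 0 = 5
  item 8: 5 − 5 = 0
  item 10: 5 − 2 = 3
  item 12: 5 − 5 = 0
  item 14: 5 − 3 = 2
  item 16: 5 − 1 = 4
  item 17: 5 − 4 = 1
  item 18: 5 − 0 = 5
  item 19: 5 − 2 = 3
  item 20: 5 − 0 = 5
Scored items: 3, 2, 5, 2, 0, 1, 5, 0, 2, 3, 3, 0, 4, 2, 0, 4, 1, 5, 3, 5
Total = 3 + 2 + 5 + 2 + 0 + 1 + 5 + 0 + 2 + 3 + 3 + 0 + 4 + 2 + 0 + 4 + 1 + 5 + 3 + 5 = 50

50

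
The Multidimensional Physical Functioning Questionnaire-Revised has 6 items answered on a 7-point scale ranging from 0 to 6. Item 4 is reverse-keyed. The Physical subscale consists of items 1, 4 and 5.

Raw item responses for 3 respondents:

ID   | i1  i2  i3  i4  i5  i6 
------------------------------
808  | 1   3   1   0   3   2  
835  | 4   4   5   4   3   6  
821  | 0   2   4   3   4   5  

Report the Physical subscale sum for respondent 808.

10

Respondent 808 raw: 1, 3, 1, 0, 3, 2.
Physical items: 1, 4, 5.
Reverse-coded (reversed = (0+6) − raw = 6 − raw):
  item 1: 1
  item 4: 6 − 0 = 6
  item 5: 3
Sum = 1 + 6 + 3 = 10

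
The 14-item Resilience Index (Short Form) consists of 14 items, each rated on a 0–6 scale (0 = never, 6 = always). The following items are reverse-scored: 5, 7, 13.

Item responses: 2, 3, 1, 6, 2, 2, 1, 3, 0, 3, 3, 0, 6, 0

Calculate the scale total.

Reverse-scored items use 6 − raw:
  item 5: 6 − 2 = 4
  item 7: 6 − 1 = 5
  item 13: 6 − 6 = 0
Scored items: 2, 3, 1, 6, 4, 2, 5, 3, 0, 3, 3, 0, 0, 0
Total = 2 + 3 + 1 + 6 + 4 + 2 + 5 + 3 + 0 + 3 + 3 + 0 + 0 + 0 = 32

32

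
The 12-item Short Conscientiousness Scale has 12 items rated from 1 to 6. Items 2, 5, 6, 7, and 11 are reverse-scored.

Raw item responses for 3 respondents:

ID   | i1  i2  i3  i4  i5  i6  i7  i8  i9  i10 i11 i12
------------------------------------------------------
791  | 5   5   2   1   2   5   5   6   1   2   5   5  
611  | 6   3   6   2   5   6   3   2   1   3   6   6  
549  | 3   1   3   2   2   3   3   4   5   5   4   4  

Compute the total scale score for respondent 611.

38

Respondent 611 raw: 6, 3, 6, 2, 5, 6, 3, 2, 1, 3, 6, 6.
Reverse-coded (reverse-coded value = 7 − response):
  item 1: 6
  item 2: 7 − 3 = 4
  item 3: 6
  item 4: 2
  item 5: 7 − 5 = 2
  item 6: 7 − 6 = 1
  item 7: 7 − 3 = 4
  item 8: 2
  item 9: 1
  item 10: 3
  item 11: 7 − 6 = 1
  item 12: 6
Sum = 6 + 4 + 6 + 2 + 2 + 1 + 4 + 2 + 1 + 3 + 1 + 6 = 38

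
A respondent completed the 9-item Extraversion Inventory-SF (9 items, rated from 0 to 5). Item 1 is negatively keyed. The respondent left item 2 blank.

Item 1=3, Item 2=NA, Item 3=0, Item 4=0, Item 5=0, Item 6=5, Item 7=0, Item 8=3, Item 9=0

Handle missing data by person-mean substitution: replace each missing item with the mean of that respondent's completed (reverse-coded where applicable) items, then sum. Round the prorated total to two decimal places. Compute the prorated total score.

Reverse-coded (on a 0–5 scale, reversed = 5 − raw):
  item 1: 5 − 3 = 2
Completed scored items (8 of 9): 2, 0, 0, 0, 5, 0, 3, 0; sum = 10.
Person mean = 10 / 8 ≈ 1.2500
Prorated total = (10 / 8) × 9 = 11.25 (to 2 dp)

11.25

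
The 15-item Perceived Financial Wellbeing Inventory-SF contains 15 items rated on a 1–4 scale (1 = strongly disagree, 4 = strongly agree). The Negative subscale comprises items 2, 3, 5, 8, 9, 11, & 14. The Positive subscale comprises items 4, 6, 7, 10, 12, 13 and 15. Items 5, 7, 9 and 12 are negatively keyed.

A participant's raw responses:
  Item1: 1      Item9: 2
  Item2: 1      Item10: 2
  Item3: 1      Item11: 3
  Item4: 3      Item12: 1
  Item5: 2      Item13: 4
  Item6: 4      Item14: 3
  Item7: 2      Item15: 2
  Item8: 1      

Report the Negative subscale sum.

15

Negative items: 2, 3, 5, 8, 9, 11, 14.
Of these, items 5 & 9 are negatively keyed; reverse-coded value = 5 − response.
  item 2: 1
  item 3: 1
  item 5: 5 − 2 = 3
  item 8: 1
  item 9: 5 − 2 = 3
  item 11: 3
  item 14: 3
Sum = 1 + 1 + 3 + 1 + 3 + 3 + 3 = 15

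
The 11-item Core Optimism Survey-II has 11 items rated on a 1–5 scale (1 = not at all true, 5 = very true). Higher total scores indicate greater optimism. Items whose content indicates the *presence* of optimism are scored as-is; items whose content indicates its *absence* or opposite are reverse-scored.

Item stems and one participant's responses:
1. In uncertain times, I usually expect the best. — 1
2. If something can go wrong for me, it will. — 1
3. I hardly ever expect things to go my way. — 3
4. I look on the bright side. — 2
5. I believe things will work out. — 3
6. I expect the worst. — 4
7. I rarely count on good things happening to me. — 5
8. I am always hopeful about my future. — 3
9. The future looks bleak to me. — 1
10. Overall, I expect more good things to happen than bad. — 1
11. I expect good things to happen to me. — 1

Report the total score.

27

Items 2, 3, 6, 7, 9 describe the absence/opposite of optimism → reverse-score.
on a 1–5 scale, reversed = 6 − raw.
  item 1: 1
  item 2: 6 − 1 = 5
  item 3: 6 − 3 = 3
  item 4: 2
  item 5: 3
  item 6: 6 − 4 = 2
  item 7: 6 − 5 = 1
  item 8: 3
  item 9: 6 − 1 = 5
  item 10: 1
  item 11: 1
Total = 1 + 5 + 3 + 2 + 3 + 2 + 1 + 3 + 5 + 1 + 1 = 27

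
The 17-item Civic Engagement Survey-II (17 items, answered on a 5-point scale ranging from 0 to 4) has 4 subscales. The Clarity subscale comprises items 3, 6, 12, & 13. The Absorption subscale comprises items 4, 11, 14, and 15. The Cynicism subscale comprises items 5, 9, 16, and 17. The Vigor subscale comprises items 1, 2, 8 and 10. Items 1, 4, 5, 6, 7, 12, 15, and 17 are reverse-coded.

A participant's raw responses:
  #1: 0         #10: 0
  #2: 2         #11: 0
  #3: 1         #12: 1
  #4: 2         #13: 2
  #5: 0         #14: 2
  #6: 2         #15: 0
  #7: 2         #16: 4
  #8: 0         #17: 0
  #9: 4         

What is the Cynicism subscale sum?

16

Cynicism items: 5, 9, 16, 17.
Of these, items 5 & 17 are reverse-coded; reversed = (0+4) − raw = 4 − raw.
  item 5: 4 − 0 = 4
  item 9: 4
  item 16: 4
  item 17: 4 − 0 = 4
Sum = 4 + 4 + 4 + 4 = 16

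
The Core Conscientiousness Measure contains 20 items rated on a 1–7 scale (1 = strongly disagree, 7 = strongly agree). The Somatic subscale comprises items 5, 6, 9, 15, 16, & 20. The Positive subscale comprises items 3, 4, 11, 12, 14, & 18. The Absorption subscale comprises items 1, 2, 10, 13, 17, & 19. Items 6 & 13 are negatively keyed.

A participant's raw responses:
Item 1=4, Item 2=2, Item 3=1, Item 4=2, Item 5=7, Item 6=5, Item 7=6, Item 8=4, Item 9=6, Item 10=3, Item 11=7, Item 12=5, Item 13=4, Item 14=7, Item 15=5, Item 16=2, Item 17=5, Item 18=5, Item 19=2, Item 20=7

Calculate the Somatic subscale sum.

30

Somatic items: 5, 6, 9, 15, 16, 20.
Of these, item 6 is negatively keyed; on a 1–7 scale, reversed = 8 − raw.
  item 5: 7
  item 6: 8 − 5 = 3
  item 9: 6
  item 15: 5
  item 16: 2
  item 20: 7
Sum = 7 + 3 + 6 + 5 + 2 + 7 = 30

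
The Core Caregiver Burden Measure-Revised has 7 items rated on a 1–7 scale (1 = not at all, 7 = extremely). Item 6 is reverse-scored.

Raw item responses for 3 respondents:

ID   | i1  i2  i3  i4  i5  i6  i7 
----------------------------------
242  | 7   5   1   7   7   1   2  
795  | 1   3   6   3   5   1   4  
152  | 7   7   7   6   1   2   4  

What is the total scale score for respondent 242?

36

Respondent 242 raw: 7, 5, 1, 7, 7, 1, 2.
Reverse-coded (reverse-coded value = 8 − response):
  item 1: 7
  item 2: 5
  item 3: 1
  item 4: 7
  item 5: 7
  item 6: 8 − 1 = 7
  item 7: 2
Sum = 7 + 5 + 1 + 7 + 7 + 7 + 2 = 36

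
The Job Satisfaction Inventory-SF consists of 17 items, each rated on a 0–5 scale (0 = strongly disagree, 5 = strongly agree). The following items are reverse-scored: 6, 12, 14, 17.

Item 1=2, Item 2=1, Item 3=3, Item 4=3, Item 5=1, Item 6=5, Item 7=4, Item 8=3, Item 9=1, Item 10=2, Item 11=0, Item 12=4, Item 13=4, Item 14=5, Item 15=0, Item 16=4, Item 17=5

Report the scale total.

Raw sum = 47. Reverse-scored items: 6, 12, 14, 17; their raw sum = 19.
Each reversal replaces raw with 5 − raw, changing the total by 5 − 2·raw per item.
Total = 47 + 4·5 − 2·19 = 47 + 20 − 38 = 29

29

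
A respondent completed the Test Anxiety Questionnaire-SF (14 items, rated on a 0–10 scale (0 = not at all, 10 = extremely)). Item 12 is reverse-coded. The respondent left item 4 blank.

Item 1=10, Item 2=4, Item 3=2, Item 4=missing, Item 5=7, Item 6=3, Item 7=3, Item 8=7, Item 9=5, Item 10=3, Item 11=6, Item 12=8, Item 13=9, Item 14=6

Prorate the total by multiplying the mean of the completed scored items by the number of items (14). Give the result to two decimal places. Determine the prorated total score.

Reverse-coded (on a 0–10 scale, reversed = 10 − raw):
  item 12: 10 − 8 = 2
Completed scored items (13 of 14): 10, 4, 2, 7, 3, 3, 7, 5, 3, 6, 2, 9, 6; sum = 67.
Person mean = 67 / 13 ≈ 5.1538
Prorated total = (67 / 13) × 14 = 72.15 (to 2 dp)

72.15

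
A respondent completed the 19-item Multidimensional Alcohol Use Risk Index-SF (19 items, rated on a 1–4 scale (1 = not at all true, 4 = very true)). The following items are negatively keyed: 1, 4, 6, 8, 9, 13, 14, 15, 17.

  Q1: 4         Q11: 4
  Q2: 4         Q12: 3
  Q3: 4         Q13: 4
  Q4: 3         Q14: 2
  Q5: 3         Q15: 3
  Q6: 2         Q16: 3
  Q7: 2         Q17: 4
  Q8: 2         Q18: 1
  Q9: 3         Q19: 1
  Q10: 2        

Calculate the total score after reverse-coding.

Reverse-coded items (reversed = (1+4) − raw = 5 − raw):
  item 1: 5 − 4 = 1
  item 4: 5 − 3 = 2
  item 6: 5 − 2 = 3
  item 8: 5 − 2 = 3
  item 9: 5 − 3 = 2
  item 13: 5 − 4 = 1
  item 14: 5 − 2 = 3
  item 15: 5 − 3 = 2
  item 17: 5 − 4 = 1
Scored responses: 1, 4, 4, 2, 3, 3, 2, 3, 2, 2, 4, 3, 1, 3, 2, 3, 1, 1, 1
Total = 1 + 4 + 4 + 2 + 3 + 3 + 2 + 3 + 2 + 2 + 4 + 3 + 1 + 3 + 2 + 3 + 1 + 1 + 1 = 45

45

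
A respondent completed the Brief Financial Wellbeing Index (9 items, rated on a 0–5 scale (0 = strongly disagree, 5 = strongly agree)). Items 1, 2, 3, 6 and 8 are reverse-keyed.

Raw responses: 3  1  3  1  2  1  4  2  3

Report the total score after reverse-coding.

Reverse-keyed items use 5 − raw:
  item 1: 5 − 3 = 2
  item 2: 5 − 1 = 4
  item 3: 5 − 3 = 2
  item 6: 5 − 1 = 4
  item 8: 5 − 2 = 3
Scored items: 2, 4, 2, 1, 2, 4, 4, 3, 3
Total = 2 + 4 + 2 + 1 + 2 + 4 + 4 + 3 + 3 = 25

25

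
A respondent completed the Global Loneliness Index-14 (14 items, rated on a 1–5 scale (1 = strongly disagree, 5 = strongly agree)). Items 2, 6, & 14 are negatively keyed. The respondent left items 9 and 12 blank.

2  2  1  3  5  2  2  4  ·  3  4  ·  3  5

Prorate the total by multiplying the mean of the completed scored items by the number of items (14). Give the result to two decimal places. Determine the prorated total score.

Reverse-coded (on a 1–5 scale, reversed = 6 − raw):
  item 2: 6 − 2 = 4
  item 6: 6 − 2 = 4
  item 14: 6 − 5 = 1
Completed scored items (12 of 14): 2, 4, 1, 3, 5, 4, 2, 4, 3, 4, 3, 1; sum = 36.
Person mean = 36 / 12 ≈ 3.0000
Prorated total = (36 / 12) × 14 = 42.00 (to 2 dp)

42.00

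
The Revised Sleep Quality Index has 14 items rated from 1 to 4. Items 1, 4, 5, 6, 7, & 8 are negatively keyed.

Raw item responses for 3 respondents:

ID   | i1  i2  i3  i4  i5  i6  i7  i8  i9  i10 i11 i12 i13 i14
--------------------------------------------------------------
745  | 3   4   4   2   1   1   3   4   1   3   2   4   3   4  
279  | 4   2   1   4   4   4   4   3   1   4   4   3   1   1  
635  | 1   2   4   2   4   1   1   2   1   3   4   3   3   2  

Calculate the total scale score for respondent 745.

41

Respondent 745 raw: 3, 4, 4, 2, 1, 1, 3, 4, 1, 3, 2, 4, 3, 4.
Reverse-coded (reverse-coded value = 5 − response):
  item 1: 5 − 3 = 2
  item 2: 4
  item 3: 4
  item 4: 5 − 2 = 3
  item 5: 5 − 1 = 4
  item 6: 5 − 1 = 4
  item 7: 5 − 3 = 2
  item 8: 5 − 4 = 1
  item 9: 1
  item 10: 3
  item 11: 2
  item 12: 4
  item 13: 3
  item 14: 4
Sum = 2 + 4 + 4 + 3 + 4 + 4 + 2 + 1 + 1 + 3 + 2 + 4 + 3 + 4 = 41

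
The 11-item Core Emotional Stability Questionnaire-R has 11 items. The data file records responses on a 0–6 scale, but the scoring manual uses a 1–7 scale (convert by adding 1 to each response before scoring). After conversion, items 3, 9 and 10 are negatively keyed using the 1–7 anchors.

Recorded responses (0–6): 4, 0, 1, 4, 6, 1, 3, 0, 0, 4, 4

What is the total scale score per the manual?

46

Convert to 1–7: 5, 1, 2, 5, 7, 2, 4, 1, 1, 5, 5
Reverse-coded (reverse-coded value = 8 − response):
  item 3: 8 − 2 = 6
  item 9: 8 − 1 = 7
  item 10: 8 − 5 = 3
Scored: 5, 1, 6, 5, 7, 2, 4, 1, 7, 3, 5
Total = 46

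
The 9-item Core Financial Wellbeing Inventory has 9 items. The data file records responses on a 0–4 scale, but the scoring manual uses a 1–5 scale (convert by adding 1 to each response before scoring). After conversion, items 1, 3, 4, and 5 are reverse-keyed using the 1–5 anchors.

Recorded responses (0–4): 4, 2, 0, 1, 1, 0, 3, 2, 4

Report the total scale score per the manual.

Convert to 1–5: 5, 3, 1, 2, 2, 1, 4, 3, 5
Reverse-coded (reverse-coded value = 6 − response):
  item 1: 6 − 5 = 1
  item 3: 6 − 1 = 5
  item 4: 6 − 2 = 4
  item 5: 6 − 2 = 4
Scored: 1, 3, 5, 4, 4, 1, 4, 3, 5
Total = 30

30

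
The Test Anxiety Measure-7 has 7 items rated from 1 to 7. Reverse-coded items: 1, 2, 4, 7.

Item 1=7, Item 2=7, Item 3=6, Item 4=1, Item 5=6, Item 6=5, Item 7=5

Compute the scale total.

Reverse-coded items use 8 − raw:
  item 1: 8 − 7 = 1
  item 2: 8 − 7 = 1
  item 4: 8 − 1 = 7
  item 7: 8 − 5 = 3
Scored responses: 1, 1, 6, 7, 6, 5, 3
Total = 1 + 1 + 6 + 7 + 6 + 5 + 3 = 29

29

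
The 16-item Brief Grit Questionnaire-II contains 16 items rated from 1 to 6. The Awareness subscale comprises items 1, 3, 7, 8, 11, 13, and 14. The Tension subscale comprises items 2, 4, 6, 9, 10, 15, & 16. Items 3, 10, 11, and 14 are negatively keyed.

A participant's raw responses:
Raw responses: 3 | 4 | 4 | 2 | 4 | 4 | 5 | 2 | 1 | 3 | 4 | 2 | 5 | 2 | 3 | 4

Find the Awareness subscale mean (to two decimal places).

3.71

Awareness items: 1, 3, 7, 8, 11, 13, 14.
Of these, items 3, 11, and 14 are negatively keyed; reverse-coded value = 7 − response.
  item 1: 3
  item 3: 7 − 4 = 3
  item 7: 5
  item 8: 2
  item 11: 7 − 4 = 3
  item 13: 5
  item 14: 7 − 2 = 5
Sum = 3 + 3 + 5 + 2 + 3 + 5 + 5 = 26
Mean = 26 / 7 = 3.71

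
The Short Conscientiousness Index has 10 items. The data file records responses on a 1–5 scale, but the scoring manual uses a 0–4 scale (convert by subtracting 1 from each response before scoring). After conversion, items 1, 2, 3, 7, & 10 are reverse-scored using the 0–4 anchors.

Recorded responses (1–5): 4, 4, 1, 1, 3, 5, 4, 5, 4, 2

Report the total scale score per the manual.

Convert to 0–4: 3, 3, 0, 0, 2, 4, 3, 4, 3, 1
Reverse-coded (reversed = (0+4) − raw = 4 − raw):
  item 1: 4 − 3 = 1
  item 2: 4 − 3 = 1
  item 3: 4 − 0 = 4
  item 7: 4 − 3 = 1
  item 10: 4 − 1 = 3
Scored: 1, 1, 4, 0, 2, 4, 1, 4, 3, 3
Total = 23

23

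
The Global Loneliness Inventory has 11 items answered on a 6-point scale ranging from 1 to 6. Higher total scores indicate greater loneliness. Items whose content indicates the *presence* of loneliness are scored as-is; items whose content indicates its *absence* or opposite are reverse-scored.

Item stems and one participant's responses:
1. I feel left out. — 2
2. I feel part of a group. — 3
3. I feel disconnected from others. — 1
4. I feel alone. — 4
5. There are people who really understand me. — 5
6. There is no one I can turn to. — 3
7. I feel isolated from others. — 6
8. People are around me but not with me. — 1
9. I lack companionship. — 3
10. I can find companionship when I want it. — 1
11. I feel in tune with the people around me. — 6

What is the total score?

Items 2, 5, 10, 11 describe the absence/opposite of loneliness → reverse-score.
on a 1–6 scale, reversed = 7 − raw.
  item 1: 2
  item 2: 7 − 3 = 4
  item 3: 1
  item 4: 4
  item 5: 7 − 5 = 2
  item 6: 3
  item 7: 6
  item 8: 1
  item 9: 3
  item 10: 7 − 1 = 6
  item 11: 7 − 6 = 1
Total = 2 + 4 + 1 + 4 + 2 + 3 + 6 + 1 + 3 + 6 + 1 = 33

33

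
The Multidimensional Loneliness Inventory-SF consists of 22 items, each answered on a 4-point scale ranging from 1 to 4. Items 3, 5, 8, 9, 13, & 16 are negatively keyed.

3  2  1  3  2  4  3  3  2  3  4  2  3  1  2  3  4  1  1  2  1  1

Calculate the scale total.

53

Reversing items 3, 5, 8, 9, 13 and 16 with 5 − raw:
Total = 3 + 2 + (5−1) + 3 + (5−2) + 4 + 3 + (5−3) + (5−2) + 3 + 4 + 2 + (5−3) + 1 + 2 + (5−3) + 4 + 1 + 1 + 2 + 1 + 1
      = 3 + 2 + 4 + 3 + 3 + 4 + 3 + 2 + 3 + 3 + 4 + 2 + 2 + 1 + 2 + 2 + 4 + 1 + 1 + 2 + 1 + 1 = 53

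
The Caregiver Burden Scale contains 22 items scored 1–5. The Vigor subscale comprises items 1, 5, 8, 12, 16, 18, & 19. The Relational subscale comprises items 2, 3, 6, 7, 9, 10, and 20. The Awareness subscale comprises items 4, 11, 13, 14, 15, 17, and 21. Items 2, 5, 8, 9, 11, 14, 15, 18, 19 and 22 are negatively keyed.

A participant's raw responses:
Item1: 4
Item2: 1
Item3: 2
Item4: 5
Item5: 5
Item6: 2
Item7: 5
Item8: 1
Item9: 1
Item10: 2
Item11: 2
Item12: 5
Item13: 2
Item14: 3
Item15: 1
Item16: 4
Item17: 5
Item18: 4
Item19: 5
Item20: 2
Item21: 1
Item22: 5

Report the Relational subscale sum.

Relational items: 2, 3, 6, 7, 9, 10, 20.
Of these, items 2 & 9 are negatively keyed; reversed = (1+5) − raw = 6 − raw.
  item 2: 6 − 1 = 5
  item 3: 2
  item 6: 2
  item 7: 5
  item 9: 6 − 1 = 5
  item 10: 2
  item 20: 2
Sum = 5 + 2 + 2 + 5 + 5 + 2 + 2 = 23

23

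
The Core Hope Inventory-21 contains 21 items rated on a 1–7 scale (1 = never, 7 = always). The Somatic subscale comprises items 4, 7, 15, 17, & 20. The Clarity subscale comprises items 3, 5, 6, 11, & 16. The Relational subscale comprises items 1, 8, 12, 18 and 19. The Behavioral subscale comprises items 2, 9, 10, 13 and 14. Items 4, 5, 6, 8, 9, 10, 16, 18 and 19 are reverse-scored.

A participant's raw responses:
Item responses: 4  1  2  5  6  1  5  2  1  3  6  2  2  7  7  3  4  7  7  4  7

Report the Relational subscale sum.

14

Relational items: 1, 8, 12, 18, 19.
Of these, items 8, 18, and 19 are reverse-scored; reverse-coded value = 8 − response.
  item 1: 4
  item 8: 8 − 2 = 6
  item 12: 2
  item 18: 8 − 7 = 1
  item 19: 8 − 7 = 1
Sum = 4 + 6 + 2 + 1 + 1 = 14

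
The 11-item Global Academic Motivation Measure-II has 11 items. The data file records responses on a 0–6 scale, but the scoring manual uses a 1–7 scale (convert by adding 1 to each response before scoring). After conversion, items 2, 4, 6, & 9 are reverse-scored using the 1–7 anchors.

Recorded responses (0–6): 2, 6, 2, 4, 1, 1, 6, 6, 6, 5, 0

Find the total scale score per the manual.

Convert to 1–7: 3, 7, 3, 5, 2, 2, 7, 7, 7, 6, 1
Reverse-coded (reverse-coded value = 8 − response):
  item 2: 8 − 7 = 1
  item 4: 8 − 5 = 3
  item 6: 8 − 2 = 6
  item 9: 8 − 7 = 1
Scored: 3, 1, 3, 3, 2, 6, 7, 7, 1, 6, 1
Total = 40

40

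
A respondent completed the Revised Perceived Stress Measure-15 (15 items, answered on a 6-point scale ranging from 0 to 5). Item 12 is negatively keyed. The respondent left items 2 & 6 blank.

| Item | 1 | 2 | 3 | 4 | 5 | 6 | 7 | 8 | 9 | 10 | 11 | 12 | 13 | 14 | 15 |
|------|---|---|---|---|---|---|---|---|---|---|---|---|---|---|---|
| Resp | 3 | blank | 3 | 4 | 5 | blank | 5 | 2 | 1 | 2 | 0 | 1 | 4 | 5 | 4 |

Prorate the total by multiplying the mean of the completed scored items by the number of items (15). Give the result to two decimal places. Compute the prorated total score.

48.46

Reverse-coded (on a 0–5 scale, reversed = 5 − raw):
  item 12: 5 − 1 = 4
Completed scored items (13 of 15): 3, 3, 4, 5, 5, 2, 1, 2, 0, 4, 4, 5, 4; sum = 42.
Person mean = 42 / 13 ≈ 3.2308
Prorated total = (42 / 13) × 15 = 48.46 (to 2 dp)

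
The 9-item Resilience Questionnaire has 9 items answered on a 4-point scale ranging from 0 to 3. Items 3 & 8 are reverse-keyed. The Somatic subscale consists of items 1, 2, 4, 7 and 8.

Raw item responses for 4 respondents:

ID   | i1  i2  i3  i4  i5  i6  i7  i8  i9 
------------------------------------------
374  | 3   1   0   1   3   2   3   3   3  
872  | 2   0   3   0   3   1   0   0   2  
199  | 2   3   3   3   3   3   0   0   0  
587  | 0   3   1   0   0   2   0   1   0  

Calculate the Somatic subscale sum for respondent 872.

5

Respondent 872 raw: 2, 0, 3, 0, 3, 1, 0, 0, 2.
Somatic items: 1, 2, 4, 7, 8.
Reverse-coded (reversed = (0+3) − raw = 3 − raw):
  item 1: 2
  item 2: 0
  item 4: 0
  item 7: 0
  item 8: 3 − 0 = 3
Sum = 2 + 0 + 0 + 0 + 3 = 5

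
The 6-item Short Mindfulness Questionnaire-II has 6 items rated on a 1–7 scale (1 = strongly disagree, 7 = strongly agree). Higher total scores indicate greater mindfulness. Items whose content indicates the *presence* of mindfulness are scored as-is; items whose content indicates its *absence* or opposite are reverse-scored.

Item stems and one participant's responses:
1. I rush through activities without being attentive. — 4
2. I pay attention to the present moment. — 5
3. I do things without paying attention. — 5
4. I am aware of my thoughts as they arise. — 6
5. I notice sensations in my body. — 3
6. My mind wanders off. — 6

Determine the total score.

Items 1, 3, 6 describe the absence/opposite of mindfulness → reverse-score.
reverse-coded value = 8 − response.
  item 1: 8 − 4 = 4
  item 2: 5
  item 3: 8 − 5 = 3
  item 4: 6
  item 5: 3
  item 6: 8 − 6 = 2
Total = 4 + 5 + 3 + 6 + 3 + 2 = 23

23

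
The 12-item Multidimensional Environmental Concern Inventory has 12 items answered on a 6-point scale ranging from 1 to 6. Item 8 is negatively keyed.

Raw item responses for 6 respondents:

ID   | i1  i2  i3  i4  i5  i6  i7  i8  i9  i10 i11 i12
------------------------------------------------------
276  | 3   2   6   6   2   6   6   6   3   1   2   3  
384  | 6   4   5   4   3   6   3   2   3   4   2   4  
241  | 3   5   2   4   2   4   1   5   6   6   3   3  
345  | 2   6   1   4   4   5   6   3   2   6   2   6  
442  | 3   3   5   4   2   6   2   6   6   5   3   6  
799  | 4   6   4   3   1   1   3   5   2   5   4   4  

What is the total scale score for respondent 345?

Respondent 345 raw: 2, 6, 1, 4, 4, 5, 6, 3, 2, 6, 2, 6.
Reverse-coded (reversed = (1+6) − raw = 7 − raw):
  item 1: 2
  item 2: 6
  item 3: 1
  item 4: 4
  item 5: 4
  item 6: 5
  item 7: 6
  item 8: 7 − 3 = 4
  item 9: 2
  item 10: 6
  item 11: 2
  item 12: 6
Sum = 2 + 6 + 1 + 4 + 4 + 5 + 6 + 4 + 2 + 6 + 2 + 6 = 48

48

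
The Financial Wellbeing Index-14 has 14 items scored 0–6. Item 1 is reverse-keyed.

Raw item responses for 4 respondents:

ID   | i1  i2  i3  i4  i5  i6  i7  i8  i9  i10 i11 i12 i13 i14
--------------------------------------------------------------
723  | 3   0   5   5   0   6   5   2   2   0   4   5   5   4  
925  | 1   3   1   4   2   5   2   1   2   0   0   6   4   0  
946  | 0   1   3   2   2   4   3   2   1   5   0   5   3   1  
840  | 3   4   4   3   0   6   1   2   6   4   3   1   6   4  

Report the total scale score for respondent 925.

35

Respondent 925 raw: 1, 3, 1, 4, 2, 5, 2, 1, 2, 0, 0, 6, 4, 0.
Reverse-coded (reversed = (0+6) − raw = 6 − raw):
  item 1: 6 − 1 = 5
  item 2: 3
  item 3: 1
  item 4: 4
  item 5: 2
  item 6: 5
  item 7: 2
  item 8: 1
  item 9: 2
  item 10: 0
  item 11: 0
  item 12: 6
  item 13: 4
  item 14: 0
Sum = 5 + 3 + 1 + 4 + 2 + 5 + 2 + 1 + 2 + 0 + 0 + 6 + 4 + 0 = 35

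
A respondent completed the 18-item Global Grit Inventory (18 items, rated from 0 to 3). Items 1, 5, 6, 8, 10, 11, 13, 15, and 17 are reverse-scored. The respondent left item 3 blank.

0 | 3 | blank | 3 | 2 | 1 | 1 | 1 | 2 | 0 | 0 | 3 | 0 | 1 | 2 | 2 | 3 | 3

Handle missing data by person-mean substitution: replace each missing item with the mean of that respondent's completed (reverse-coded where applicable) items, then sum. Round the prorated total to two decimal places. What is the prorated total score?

Reverse-coded (reversed = (0+3) − raw = 3 − raw):
  item 1: 3 − 0 = 3
  item 5: 3 − 2 = 1
  item 6: 3 − 1 = 2
  item 8: 3 − 1 = 2
  item 10: 3 − 0 = 3
  item 11: 3 − 0 = 3
  item 13: 3 − 0 = 3
  item 15: 3 − 2 = 1
  item 17: 3 − 3 = 0
Completed scored items (17 of 18): 3, 3, 3, 1, 2, 1, 2, 2, 3, 3, 3, 3, 1, 1, 2, 0, 3; sum = 36.
Person mean = 36 / 17 ≈ 2.1176
Prorated total = (36 / 17) × 18 = 38.12 (to 2 dp)

38.12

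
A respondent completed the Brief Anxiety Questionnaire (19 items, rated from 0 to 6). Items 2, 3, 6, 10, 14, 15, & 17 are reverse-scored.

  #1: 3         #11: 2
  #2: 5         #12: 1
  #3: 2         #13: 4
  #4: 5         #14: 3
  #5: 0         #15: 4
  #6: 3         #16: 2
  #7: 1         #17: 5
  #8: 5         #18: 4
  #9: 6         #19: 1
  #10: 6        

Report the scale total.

Reverse-coded items (reverse-coded value = 6 − response):
  item 2: 6 − 5 = 1
  item 3: 6 − 2 = 4
  item 6: 6 − 3 = 3
  item 10: 6 − 6 = 0
  item 14: 6 − 3 = 3
  item 15: 6 − 4 = 2
  item 17: 6 − 5 = 1
Scored items: 3, 1, 4, 5, 0, 3, 1, 5, 6, 0, 2, 1, 4, 3, 2, 2, 1, 4, 1
Total = 3 + 1 + 4 + 5 + 0 + 3 + 1 + 5 + 6 + 0 + 2 + 1 + 4 + 3 + 2 + 2 + 1 + 4 + 1 = 48

48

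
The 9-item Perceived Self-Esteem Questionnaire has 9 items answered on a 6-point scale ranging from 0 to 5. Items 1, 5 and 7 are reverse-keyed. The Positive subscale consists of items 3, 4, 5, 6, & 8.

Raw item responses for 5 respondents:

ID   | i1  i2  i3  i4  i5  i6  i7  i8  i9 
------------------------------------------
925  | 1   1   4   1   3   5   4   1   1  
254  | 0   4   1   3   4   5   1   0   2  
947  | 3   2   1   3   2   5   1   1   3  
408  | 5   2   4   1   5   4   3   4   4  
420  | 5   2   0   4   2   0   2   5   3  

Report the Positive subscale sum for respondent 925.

13

Respondent 925 raw: 1, 1, 4, 1, 3, 5, 4, 1, 1.
Positive items: 3, 4, 5, 6, 8.
Reverse-coded (on a 0–5 scale, reversed = 5 − raw):
  item 3: 4
  item 4: 1
  item 5: 5 − 3 = 2
  item 6: 5
  item 8: 1
Sum = 4 + 1 + 2 + 5 + 1 = 13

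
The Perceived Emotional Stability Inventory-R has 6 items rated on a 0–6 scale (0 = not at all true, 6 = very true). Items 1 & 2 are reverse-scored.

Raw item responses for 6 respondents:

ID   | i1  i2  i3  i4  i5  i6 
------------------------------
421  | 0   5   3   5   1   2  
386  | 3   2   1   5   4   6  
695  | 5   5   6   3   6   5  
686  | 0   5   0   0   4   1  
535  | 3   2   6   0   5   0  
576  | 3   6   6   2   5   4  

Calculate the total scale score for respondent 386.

Respondent 386 raw: 3, 2, 1, 5, 4, 6.
Reverse-coded (reverse-coded value = 6 − response):
  item 1: 6 − 3 = 3
  item 2: 6 − 2 = 4
  item 3: 1
  item 4: 5
  item 5: 4
  item 6: 6
Sum = 3 + 4 + 1 + 5 + 4 + 6 = 23

23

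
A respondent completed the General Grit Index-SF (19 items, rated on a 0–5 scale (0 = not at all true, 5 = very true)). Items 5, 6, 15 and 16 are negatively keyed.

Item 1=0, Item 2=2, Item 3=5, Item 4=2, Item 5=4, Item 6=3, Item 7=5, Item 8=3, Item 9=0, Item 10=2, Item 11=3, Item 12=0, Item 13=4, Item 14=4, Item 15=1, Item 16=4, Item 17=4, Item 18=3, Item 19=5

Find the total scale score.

Raw sum = 54. Negatively keyed items: 5, 6, 15, 16; their raw sum = 12.
Each reversal replaces raw with 5 − raw, changing the total by 5 − 2·raw per item.
Total = 54 + 4·5 − 2·12 = 54 + 20 − 24 = 50

50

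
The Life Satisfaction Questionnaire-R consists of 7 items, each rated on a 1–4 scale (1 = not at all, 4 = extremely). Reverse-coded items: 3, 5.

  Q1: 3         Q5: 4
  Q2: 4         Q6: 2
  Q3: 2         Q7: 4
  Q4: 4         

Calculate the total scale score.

21

Apply reverse scoring (on a 1–4 scale, reversed = 5 − raw):
  item 3: 5 − 2 = 3
  item 5: 5 − 4 = 1
Scored items: 3, 4, 3, 4, 1, 2, 4
Total = 3 + 4 + 3 + 4 + 1 + 2 + 4 = 21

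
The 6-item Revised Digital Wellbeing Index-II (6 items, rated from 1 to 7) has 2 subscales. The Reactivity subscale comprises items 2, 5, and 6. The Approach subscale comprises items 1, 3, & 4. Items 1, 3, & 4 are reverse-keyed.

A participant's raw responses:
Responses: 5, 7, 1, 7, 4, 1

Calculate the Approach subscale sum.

Approach items: 1, 3, 4.
Of these, items 1, 3, and 4 are reverse-keyed; on a 1–7 scale, reversed = 8 − raw.
  item 1: 8 − 5 = 3
  item 3: 8 − 1 = 7
  item 4: 8 − 7 = 1
Sum = 3 + 7 + 1 = 11

11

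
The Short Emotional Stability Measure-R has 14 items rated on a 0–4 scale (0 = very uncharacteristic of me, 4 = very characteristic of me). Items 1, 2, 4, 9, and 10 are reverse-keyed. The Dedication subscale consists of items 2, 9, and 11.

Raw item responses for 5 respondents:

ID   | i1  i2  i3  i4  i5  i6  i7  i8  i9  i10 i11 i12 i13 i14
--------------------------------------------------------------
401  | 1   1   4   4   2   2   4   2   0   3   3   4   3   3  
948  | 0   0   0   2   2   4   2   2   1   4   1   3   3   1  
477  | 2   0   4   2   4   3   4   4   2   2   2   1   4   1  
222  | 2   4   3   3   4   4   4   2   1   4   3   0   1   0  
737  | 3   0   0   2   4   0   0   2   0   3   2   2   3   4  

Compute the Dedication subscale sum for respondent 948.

8

Respondent 948 raw: 0, 0, 0, 2, 2, 4, 2, 2, 1, 4, 1, 3, 3, 1.
Dedication items: 2, 9, 11.
Reverse-coded (reversed = (0+4) − raw = 4 − raw):
  item 2: 4 − 0 = 4
  item 9: 4 − 1 = 3
  item 11: 1
Sum = 4 + 3 + 1 = 8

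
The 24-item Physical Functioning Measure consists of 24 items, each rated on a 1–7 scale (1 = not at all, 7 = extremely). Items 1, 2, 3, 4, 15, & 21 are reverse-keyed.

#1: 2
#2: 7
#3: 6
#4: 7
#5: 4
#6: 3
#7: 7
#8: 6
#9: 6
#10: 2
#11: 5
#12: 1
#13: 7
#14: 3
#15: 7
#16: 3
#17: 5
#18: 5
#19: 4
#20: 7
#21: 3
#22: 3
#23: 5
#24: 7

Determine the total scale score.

Reversing items 1, 2, 3, 4, 15 and 21 with 8 − raw:
Total = (8−2) + (8−7) + (8−6) + (8−7) + 4 + 3 + 7 + 6 + 6 + 2 + 5 + 1 + 7 + 3 + (8−7) + 3 + 5 + 5 + 4 + 7 + (8−3) + 3 + 5 + 7
      = 6 + 1 + 2 + 1 + 4 + 3 + 7 + 6 + 6 + 2 + 5 + 1 + 7 + 3 + 1 + 3 + 5 + 5 + 4 + 7 + 5 + 3 + 5 + 7 = 99

99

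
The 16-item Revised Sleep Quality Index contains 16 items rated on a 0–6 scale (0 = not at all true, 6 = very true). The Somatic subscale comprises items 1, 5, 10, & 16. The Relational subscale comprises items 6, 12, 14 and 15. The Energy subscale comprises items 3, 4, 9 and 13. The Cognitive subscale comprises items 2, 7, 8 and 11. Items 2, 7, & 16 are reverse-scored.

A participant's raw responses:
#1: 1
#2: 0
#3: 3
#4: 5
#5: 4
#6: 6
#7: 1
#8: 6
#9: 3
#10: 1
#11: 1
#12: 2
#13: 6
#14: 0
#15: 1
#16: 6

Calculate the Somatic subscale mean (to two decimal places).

Somatic items: 1, 5, 10, 16.
Of these, item 16 is reverse-scored; reversed = (0+6) − raw = 6 − raw.
  item 1: 1
  item 5: 4
  item 10: 1
  item 16: 6 − 6 = 0
Sum = 1 + 4 + 1 + 0 = 6
Mean = 6 / 4 = 1.50

1.50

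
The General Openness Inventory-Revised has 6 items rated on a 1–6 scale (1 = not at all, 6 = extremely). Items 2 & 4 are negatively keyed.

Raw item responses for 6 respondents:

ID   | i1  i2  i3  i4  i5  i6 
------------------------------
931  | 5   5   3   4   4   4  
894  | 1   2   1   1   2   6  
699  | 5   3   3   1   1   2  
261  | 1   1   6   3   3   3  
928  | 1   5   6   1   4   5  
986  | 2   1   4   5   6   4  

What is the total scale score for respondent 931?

21

Respondent 931 raw: 5, 5, 3, 4, 4, 4.
Reverse-coded (reversed = (1+6) − raw = 7 − raw):
  item 1: 5
  item 2: 7 − 5 = 2
  item 3: 3
  item 4: 7 − 4 = 3
  item 5: 4
  item 6: 4
Sum = 5 + 2 + 3 + 3 + 4 + 4 = 21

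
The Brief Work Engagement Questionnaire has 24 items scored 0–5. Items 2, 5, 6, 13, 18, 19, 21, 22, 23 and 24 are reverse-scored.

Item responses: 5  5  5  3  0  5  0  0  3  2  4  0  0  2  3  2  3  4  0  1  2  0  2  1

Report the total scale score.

64

Reverse-coded items (reverse-coded value = 5 − response):
  item 2: 5 − 5 = 0
  item 5: 5 − 0 = 5
  item 6: 5 − 5 = 0
  item 13: 5 − 0 = 5
  item 18: 5 − 4 = 1
  item 19: 5 − 0 = 5
  item 21: 5 − 2 = 3
  item 22: 5 − 0 = 5
  item 23: 5 − 2 = 3
  item 24: 5 − 1 = 4
Scored responses: 5, 0, 5, 3, 5, 0, 0, 0, 3, 2, 4, 0, 5, 2, 3, 2, 3, 1, 5, 1, 3, 5, 3, 4
Total = 5 + 0 + 5 + 3 + 5 + 0 + 0 + 0 + 3 + 2 + 4 + 0 + 5 + 2 + 3 + 2 + 3 + 1 + 5 + 1 + 3 + 5 + 3 + 4 = 64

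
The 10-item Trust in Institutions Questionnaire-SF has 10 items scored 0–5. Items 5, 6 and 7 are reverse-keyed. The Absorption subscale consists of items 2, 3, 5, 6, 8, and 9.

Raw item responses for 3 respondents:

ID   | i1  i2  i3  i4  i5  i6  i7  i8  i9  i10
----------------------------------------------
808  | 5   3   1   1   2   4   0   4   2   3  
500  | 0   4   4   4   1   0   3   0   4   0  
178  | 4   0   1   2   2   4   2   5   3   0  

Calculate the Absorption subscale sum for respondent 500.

21

Respondent 500 raw: 0, 4, 4, 4, 1, 0, 3, 0, 4, 0.
Absorption items: 2, 3, 5, 6, 8, 9.
Reverse-coded (reverse-coded value = 5 − response):
  item 2: 4
  item 3: 4
  item 5: 5 − 1 = 4
  item 6: 5 − 0 = 5
  item 8: 0
  item 9: 4
Sum = 4 + 4 + 4 + 5 + 0 + 4 = 21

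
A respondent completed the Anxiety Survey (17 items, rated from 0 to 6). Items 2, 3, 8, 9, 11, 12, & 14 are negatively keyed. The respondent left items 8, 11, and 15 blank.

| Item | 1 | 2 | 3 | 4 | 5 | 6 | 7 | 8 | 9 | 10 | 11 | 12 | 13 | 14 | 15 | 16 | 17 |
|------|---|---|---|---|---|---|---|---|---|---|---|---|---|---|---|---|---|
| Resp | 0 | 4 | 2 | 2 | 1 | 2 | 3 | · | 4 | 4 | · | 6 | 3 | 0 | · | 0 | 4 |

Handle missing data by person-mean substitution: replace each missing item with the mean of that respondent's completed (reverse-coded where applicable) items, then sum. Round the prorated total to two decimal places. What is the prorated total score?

40.07

Reverse-coded (reversed = (0+6) − raw = 6 − raw):
  item 2: 6 − 4 = 2
  item 3: 6 − 2 = 4
  item 9: 6 − 4 = 2
  item 12: 6 − 6 = 0
  item 14: 6 − 0 = 6
Completed scored items (14 of 17): 0, 2, 4, 2, 1, 2, 3, 2, 4, 0, 3, 6, 0, 4; sum = 33.
Person mean = 33 / 14 ≈ 2.3571
Prorated total = (33 / 14) × 17 = 40.07 (to 2 dp)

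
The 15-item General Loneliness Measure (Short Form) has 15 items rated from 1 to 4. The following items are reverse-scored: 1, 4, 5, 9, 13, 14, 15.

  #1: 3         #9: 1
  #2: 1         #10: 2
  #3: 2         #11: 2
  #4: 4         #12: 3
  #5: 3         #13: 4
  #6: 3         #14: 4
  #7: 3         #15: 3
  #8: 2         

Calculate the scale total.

31

Raw sum = 40. Reverse-scored items: 1, 4, 5, 9, 13, 14, 15; their raw sum = 22.
Each reversal replaces raw with 5 − raw, changing the total by 5 − 2·raw per item.
Total = 40 + 7·5 − 2·22 = 40 + 35 − 44 = 31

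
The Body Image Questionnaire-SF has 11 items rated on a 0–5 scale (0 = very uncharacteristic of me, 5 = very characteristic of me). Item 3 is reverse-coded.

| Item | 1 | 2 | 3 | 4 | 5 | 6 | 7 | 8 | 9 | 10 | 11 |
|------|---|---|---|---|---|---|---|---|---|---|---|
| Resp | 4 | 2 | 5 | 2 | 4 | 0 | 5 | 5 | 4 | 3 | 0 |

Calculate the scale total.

Reverse-coded items use 5 − raw:
  item 3: 5 − 5 = 0
Scored responses: 4, 2, 0, 2, 4, 0, 5, 5, 4, 3, 0
Total = 4 + 2 + 0 + 2 + 4 + 0 + 5 + 5 + 4 + 3 + 0 = 29

29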